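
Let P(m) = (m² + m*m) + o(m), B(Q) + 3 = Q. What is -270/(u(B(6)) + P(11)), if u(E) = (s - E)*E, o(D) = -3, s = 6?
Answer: -135/124 ≈ -1.0887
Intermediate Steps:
B(Q) = -3 + Q
u(E) = E*(6 - E) (u(E) = (6 - E)*E = E*(6 - E))
P(m) = -3 + 2*m² (P(m) = (m² + m*m) - 3 = (m² + m²) - 3 = 2*m² - 3 = -3 + 2*m²)
-270/(u(B(6)) + P(11)) = -270/((-3 + 6)*(6 - (-3 + 6)) + (-3 + 2*11²)) = -270/(3*(6 - 1*3) + (-3 + 2*121)) = -270/(3*(6 - 3) + (-3 + 242)) = -270/(3*3 + 239) = -270/(9 + 239) = -270/248 = -270*1/248 = -135/124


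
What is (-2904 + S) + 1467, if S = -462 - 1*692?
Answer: -2591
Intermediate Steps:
S = -1154 (S = -462 - 692 = -1154)
(-2904 + S) + 1467 = (-2904 - 1154) + 1467 = -4058 + 1467 = -2591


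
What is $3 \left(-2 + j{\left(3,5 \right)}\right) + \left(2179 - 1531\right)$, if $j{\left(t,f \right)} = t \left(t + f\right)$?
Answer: $714$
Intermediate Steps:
$j{\left(t,f \right)} = t \left(f + t\right)$
$3 \left(-2 + j{\left(3,5 \right)}\right) + \left(2179 - 1531\right) = 3 \left(-2 + 3 \left(5 + 3\right)\right) + \left(2179 - 1531\right) = 3 \left(-2 + 3 \cdot 8\right) + \left(2179 - 1531\right) = 3 \left(-2 + 24\right) + 648 = 3 \cdot 22 + 648 = 66 + 648 = 714$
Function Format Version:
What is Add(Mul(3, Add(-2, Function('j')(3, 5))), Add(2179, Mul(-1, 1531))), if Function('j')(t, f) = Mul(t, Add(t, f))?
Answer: 714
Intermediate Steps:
Function('j')(t, f) = Mul(t, Add(f, t))
Add(Mul(3, Add(-2, Function('j')(3, 5))), Add(2179, Mul(-1, 1531))) = Add(Mul(3, Add(-2, Mul(3, Add(5, 3)))), Add(2179, Mul(-1, 1531))) = Add(Mul(3, Add(-2, Mul(3, 8))), Add(2179, -1531)) = Add(Mul(3, Add(-2, 24)), 648) = Add(Mul(3, 22), 648) = Add(66, 648) = 714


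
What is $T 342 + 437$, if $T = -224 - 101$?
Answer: $-110713$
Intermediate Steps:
$T = -325$ ($T = -224 - 101 = -325$)
$T 342 + 437 = \left(-325\right) 342 + 437 = -111150 + 437 = -110713$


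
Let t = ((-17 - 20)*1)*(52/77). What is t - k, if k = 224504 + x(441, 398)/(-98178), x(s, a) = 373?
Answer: -1697373101575/7559706 ≈ -2.2453e+5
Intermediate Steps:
t = -1924/77 (t = (-37*1)*(52*(1/77)) = -37*52/77 = -1924/77 ≈ -24.987)
k = 22041353339/98178 (k = 224504 + 373/(-98178) = 224504 + 373*(-1/98178) = 224504 - 373/98178 = 22041353339/98178 ≈ 2.2450e+5)
t - k = -1924/77 - 1*22041353339/98178 = -1924/77 - 22041353339/98178 = -1697373101575/7559706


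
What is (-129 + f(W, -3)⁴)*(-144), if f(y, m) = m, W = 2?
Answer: 6912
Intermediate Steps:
(-129 + f(W, -3)⁴)*(-144) = (-129 + (-3)⁴)*(-144) = (-129 + 81)*(-144) = -48*(-144) = 6912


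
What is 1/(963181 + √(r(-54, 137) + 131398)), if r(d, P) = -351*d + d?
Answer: 963181/927717488463 - √150298/927717488463 ≈ 1.0378e-6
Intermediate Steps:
r(d, P) = -350*d
1/(963181 + √(r(-54, 137) + 131398)) = 1/(963181 + √(-350*(-54) + 131398)) = 1/(963181 + √(18900 + 131398)) = 1/(963181 + √150298)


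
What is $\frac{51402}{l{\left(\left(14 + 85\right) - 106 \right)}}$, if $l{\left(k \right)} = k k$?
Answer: $\frac{51402}{49} \approx 1049.0$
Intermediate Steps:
$l{\left(k \right)} = k^{2}$
$\frac{51402}{l{\left(\left(14 + 85\right) - 106 \right)}} = \frac{51402}{\left(\left(14 + 85\right) - 106\right)^{2}} = \frac{51402}{\left(99 - 106\right)^{2}} = \frac{51402}{\left(-7\right)^{2}} = \frac{51402}{49}$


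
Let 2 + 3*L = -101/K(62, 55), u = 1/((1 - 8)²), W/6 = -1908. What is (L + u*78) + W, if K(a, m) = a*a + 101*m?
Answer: -15815890229/1381653 ≈ -11447.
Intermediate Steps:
W = -11448 (W = 6*(-1908) = -11448)
K(a, m) = a² + 101*m
u = 1/49 (u = 1/((-7)²) = 1/49 ≈ 0.020408)
L = -18899/28197 (L = -⅔ + (-101/(62² + 101*55))/3 = -⅔ + (-101/(3844 + 5555))/3 = -⅔ + (-101/9399)/3 = -⅔ + (-101*1/9399)/3 = -⅔ + (⅓)*(-101/9399) = -⅔ - 101/28197 = -18899/28197 ≈ -0.67025)
(L + u*78) + W = (-18899/28197 + (1/49)*78) - 11448 = (-18899/28197 + 78/49) - 11448 = 1273315/1381653 - 11448 = -15815890229/1381653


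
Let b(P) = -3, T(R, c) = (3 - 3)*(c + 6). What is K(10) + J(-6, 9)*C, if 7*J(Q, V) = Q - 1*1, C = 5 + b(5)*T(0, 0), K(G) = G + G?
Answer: 15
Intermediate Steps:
T(R, c) = 0 (T(R, c) = 0*(6 + c) = 0)
K(G) = 2*G
C = 5 (C = 5 - 3*0 = 5 + 0 = 5)
J(Q, V) = -1/7 + Q/7 (J(Q, V) = (Q - 1*1)/7 = (Q - 1)/7 = (-1 + Q)/7 = -1/7 + Q/7)
K(10) + J(-6, 9)*C = 2*10 + (-1/7 + (1/7)*(-6))*5 = 20 + (-1/7 - 6/7)*5 = 20 - 1*5 = 20 - 5 = 15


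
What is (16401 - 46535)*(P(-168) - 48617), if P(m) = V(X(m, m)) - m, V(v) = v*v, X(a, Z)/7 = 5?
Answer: 1423048016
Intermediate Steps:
X(a, Z) = 35 (X(a, Z) = 7*5 = 35)
V(v) = v**2
P(m) = 1225 - m (P(m) = 35**2 - m = 1225 - m)
(16401 - 46535)*(P(-168) - 48617) = (16401 - 46535)*((1225 - 1*(-168)) - 48617) = -30134*((1225 + 168) - 48617) = -30134*(1393 - 48617) = -30134*(-47224) = 1423048016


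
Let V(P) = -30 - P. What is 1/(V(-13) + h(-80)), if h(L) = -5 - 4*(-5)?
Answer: -½ ≈ -0.50000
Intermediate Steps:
h(L) = 15 (h(L) = -5 + 20 = 15)
1/(V(-13) + h(-80)) = 1/((-30 - 1*(-13)) + 15) = 1/((-30 + 13) + 15) = 1/(-17 + 15) = 1/(-2) = -½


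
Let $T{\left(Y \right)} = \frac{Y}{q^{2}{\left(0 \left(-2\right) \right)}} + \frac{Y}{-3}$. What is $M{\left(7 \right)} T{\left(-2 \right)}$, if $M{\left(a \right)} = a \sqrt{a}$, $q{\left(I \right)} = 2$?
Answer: $\frac{7 \sqrt{7}}{6} \approx 3.0867$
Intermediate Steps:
$T{\left(Y \right)} = - \frac{Y}{12}$ ($T{\left(Y \right)} = \frac{Y}{2^{2}} + \frac{Y}{-3} = \frac{Y}{4} + Y \left(- \frac{1}{3}\right) = Y \frac{1}{4} - \frac{Y}{3} = \frac{Y}{4} - \frac{Y}{3} = - \frac{Y}{12}$)
$M{\left(a \right)} = a^{\frac{3}{2}}$
$M{\left(7 \right)} T{\left(-2 \right)} = 7^{\frac{3}{2}} \left(\left(- \frac{1}{12}\right) \left(-2\right)\right) = 7 \sqrt{7} \cdot \frac{1}{6} = \frac{7 \sqrt{7}}{6}$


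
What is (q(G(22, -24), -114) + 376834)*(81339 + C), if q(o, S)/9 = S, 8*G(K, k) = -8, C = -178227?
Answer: -36411285504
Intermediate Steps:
G(K, k) = -1 (G(K, k) = (⅛)*(-8) = -1)
q(o, S) = 9*S
(q(G(22, -24), -114) + 376834)*(81339 + C) = (9*(-114) + 376834)*(81339 - 178227) = (-1026 + 376834)*(-96888) = 375808*(-96888) = -36411285504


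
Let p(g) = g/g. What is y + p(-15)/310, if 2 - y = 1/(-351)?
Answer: 218281/108810 ≈ 2.0061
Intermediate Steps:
p(g) = 1
y = 703/351 (y = 2 - 1/(-351) = 2 - 1*(-1/351) = 2 + 1/351 = 703/351 ≈ 2.0028)
y + p(-15)/310 = 703/351 + 1/310 = 218281/108810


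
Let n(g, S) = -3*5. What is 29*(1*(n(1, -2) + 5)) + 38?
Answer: -252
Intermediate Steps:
n(g, S) = -15
29*(1*(n(1, -2) + 5)) + 38 = 29*(1*(-15 + 5)) + 38 = 29*(1*(-10)) + 38 = 29*(-10) + 38 = -290 + 38 = -252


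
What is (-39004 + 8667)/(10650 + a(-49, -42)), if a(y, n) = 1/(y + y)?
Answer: -2973026/1043699 ≈ -2.8485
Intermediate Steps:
a(y, n) = 1/(2*y)
(-39004 + 8667)/(10650 + a(-49, -42)) = (-39004 + 8667)/(10650 + (1/2)/(-49)) = -30337/(10650 + (1/2)*(-1/49)) = -30337/(10650 - 1/98) = -30337/1043699/98 = -30337*98/1043699 = -2973026/1043699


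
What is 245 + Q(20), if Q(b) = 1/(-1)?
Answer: 244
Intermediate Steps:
Q(b) = -1
245 + Q(20) = 245 - 1 = 244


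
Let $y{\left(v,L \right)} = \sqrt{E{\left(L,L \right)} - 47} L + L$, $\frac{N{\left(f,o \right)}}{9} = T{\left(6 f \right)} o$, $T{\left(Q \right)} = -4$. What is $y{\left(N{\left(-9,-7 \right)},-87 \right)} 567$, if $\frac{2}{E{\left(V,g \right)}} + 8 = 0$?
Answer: $-49329 - \frac{147987 i \sqrt{21}}{2} \approx -49329.0 - 3.3908 \cdot 10^{5} i$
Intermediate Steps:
$N{\left(f,o \right)} = - 36 o$ ($N{\left(f,o \right)} = 9 \left(- 4 o\right) = - 36 o$)
$E{\left(V,g \right)} = - \frac{1}{4}$ ($E{\left(V,g \right)} = \frac{2}{-8 + 0} = \frac{2}{-8} = 2 \left(- \frac{1}{8}\right) = - \frac{1}{4}$)
$y{\left(v,L \right)} = L + \frac{3 i L \sqrt{21}}{2}$ ($y{\left(v,L \right)} = \sqrt{- \frac{1}{4} - 47} L + L = \sqrt{- \frac{189}{4}} L + L = \frac{3 i \sqrt{21}}{2} L + L = \frac{3 i L \sqrt{21}}{2} + L = L + \frac{3 i L \sqrt{21}}{2}$)
$y{\left(N{\left(-9,-7 \right)},-87 \right)} 567 = \frac{1}{2} \left(-87\right) \left(2 + 3 i \sqrt{21}\right) 567 = \left(-87 - \frac{261 i \sqrt{21}}{2}\right) 567 = -49329 - \frac{147987 i \sqrt{21}}{2}$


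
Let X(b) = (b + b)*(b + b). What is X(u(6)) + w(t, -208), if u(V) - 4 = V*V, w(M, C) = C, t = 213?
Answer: 6192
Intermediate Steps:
u(V) = 4 + V² (u(V) = 4 + V*V = 4 + V²)
X(b) = 4*b² (X(b) = (2*b)*(2*b) = 4*b²)
X(u(6)) + w(t, -208) = 4*(4 + 6²)² - 208 = 4*(4 + 36)² - 208 = 4*40² - 208 = 4*1600 - 208 = 6400 - 208 = 6192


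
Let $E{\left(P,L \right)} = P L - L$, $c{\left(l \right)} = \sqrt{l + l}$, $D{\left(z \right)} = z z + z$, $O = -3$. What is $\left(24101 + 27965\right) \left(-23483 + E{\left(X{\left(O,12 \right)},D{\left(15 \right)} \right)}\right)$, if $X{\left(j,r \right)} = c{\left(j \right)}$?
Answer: $-1235161718 + 12495840 i \sqrt{6} \approx -1.2352 \cdot 10^{9} + 3.0608 \cdot 10^{7} i$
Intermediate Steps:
$D{\left(z \right)} = z + z^{2}$ ($D{\left(z \right)} = z^{2} + z = z + z^{2}$)
$c{\left(l \right)} = \sqrt{2} \sqrt{l}$ ($c{\left(l \right)} = \sqrt{2 l} = \sqrt{2} \sqrt{l}$)
$X{\left(j,r \right)} = \sqrt{2} \sqrt{j}$
$E{\left(P,L \right)} = - L + L P$ ($E{\left(P,L \right)} = L P - L = - L + L P$)
$\left(24101 + 27965\right) \left(-23483 + E{\left(X{\left(O,12 \right)},D{\left(15 \right)} \right)}\right) = \left(24101 + 27965\right) \left(-23483 + 15 \left(1 + 15\right) \left(-1 + \sqrt{2} \sqrt{-3}\right)\right) = 52066 \left(-23483 + 15 \cdot 16 \left(-1 + \sqrt{2} i \sqrt{3}\right)\right) = 52066 \left(-23483 + 240 \left(-1 + i \sqrt{6}\right)\right) = 52066 \left(-23483 - \left(240 - 240 i \sqrt{6}\right)\right) = 52066 \left(-23723 + 240 i \sqrt{6}\right) = -1235161718 + 12495840 i \sqrt{6}$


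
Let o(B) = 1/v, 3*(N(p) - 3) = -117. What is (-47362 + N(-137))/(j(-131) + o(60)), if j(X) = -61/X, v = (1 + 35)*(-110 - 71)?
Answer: -3112211016/30565 ≈ -1.0182e+5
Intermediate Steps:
N(p) = -36 (N(p) = 3 + (⅓)*(-117) = 3 - 39 = -36)
v = -6516 (v = 36*(-181) = -6516)
o(B) = -1/6516 (o(B) = 1/(-6516) = -1/6516)
(-47362 + N(-137))/(j(-131) + o(60)) = (-47362 - 36)/(-61/(-131) - 1/6516) = -47398/(-61*(-1/131) - 1/6516) = -47398/(61/131 - 1/6516) = -47398/397345/853596 = -47398*853596/397345 = -3112211016/30565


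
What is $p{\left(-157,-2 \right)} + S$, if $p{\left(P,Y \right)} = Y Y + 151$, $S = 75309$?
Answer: $75464$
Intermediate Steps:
$p{\left(P,Y \right)} = 151 + Y^{2}$ ($p{\left(P,Y \right)} = Y^{2} + 151 = 151 + Y^{2}$)
$p{\left(-157,-2 \right)} + S = \left(151 + \left(-2\right)^{2}\right) + 75309 = \left(151 + 4\right) + 75309 = 155 + 75309 = 75464$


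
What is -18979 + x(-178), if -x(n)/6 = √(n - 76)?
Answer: -18979 - 6*I*√254 ≈ -18979.0 - 95.624*I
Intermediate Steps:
x(n) = -6*√(-76 + n) (x(n) = -6*√(n - 76) = -6*√(-76 + n))
-18979 + x(-178) = -18979 - 6*√(-76 - 178) = -18979 - 6*I*√254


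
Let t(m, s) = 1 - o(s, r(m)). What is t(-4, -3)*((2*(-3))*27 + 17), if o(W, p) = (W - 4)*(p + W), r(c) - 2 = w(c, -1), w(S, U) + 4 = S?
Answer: 8990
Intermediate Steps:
w(S, U) = -4 + S
r(c) = -2 + c (r(c) = 2 + (-4 + c) = -2 + c)
o(W, p) = (-4 + W)*(W + p)
t(m, s) = -7 - s² + 4*m + 4*s - s*(-2 + m) (t(m, s) = 1 - (s² - 4*s - 4*(-2 + m) + s*(-2 + m)) = 1 - (s² - 4*s + (8 - 4*m) + s*(-2 + m)) = 1 - (8 + s² - 4*m - 4*s + s*(-2 + m)) = 1 + (-8 - s² + 4*m + 4*s - s*(-2 + m)) = -7 - s² + 4*m + 4*s - s*(-2 + m))
t(-4, -3)*((2*(-3))*27 + 17) = (-7 - 1*(-3)² + 4*(-4) + 6*(-3) - 1*(-4)*(-3))*((2*(-3))*27 + 17) = (-7 - 1*9 - 16 - 18 - 12)*(-6*27 + 17) = (-7 - 9 - 16 - 18 - 12)*(-162 + 17) = -62*(-145) = 8990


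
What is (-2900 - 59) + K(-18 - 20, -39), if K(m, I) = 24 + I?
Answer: -2974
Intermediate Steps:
(-2900 - 59) + K(-18 - 20, -39) = (-2900 - 59) + (24 - 39) = -2959 - 15 = -2974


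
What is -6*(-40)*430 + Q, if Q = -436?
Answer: 102764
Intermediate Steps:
-6*(-40)*430 + Q = -6*(-40)*430 - 436 = 240*430 - 436 = 103200 - 436 = 102764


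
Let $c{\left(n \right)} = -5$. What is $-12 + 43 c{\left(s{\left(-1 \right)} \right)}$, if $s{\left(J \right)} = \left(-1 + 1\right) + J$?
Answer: $-227$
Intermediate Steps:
$s{\left(J \right)} = J$ ($s{\left(J \right)} = 0 + J = J$)
$-12 + 43 c{\left(s{\left(-1 \right)} \right)} = -12 + 43 \left(-5\right) = -12 - 215 = -227$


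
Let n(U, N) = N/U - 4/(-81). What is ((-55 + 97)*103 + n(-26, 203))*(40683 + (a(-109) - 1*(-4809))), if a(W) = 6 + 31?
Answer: 414050605793/2106 ≈ 1.9661e+8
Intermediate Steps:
n(U, N) = 4/81 + N/U (n(U, N) = N/U - 4*(-1/81) = N/U + 4/81 = 4/81 + N/U)
a(W) = 37
((-55 + 97)*103 + n(-26, 203))*(40683 + (a(-109) - 1*(-4809))) = ((-55 + 97)*103 + (4/81 + 203/(-26)))*(40683 + (37 - 1*(-4809))) = (42*103 + (4/81 + 203*(-1/26)))*(40683 + (37 + 4809)) = (4326 + (4/81 - 203/26))*(40683 + 4846) = (4326 - 16339/2106)*45529 = (9094217/2106)*45529 = 414050605793/2106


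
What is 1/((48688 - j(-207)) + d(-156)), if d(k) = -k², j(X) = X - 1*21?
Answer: 1/24580 ≈ 4.0683e-5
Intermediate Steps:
j(X) = -21 + X (j(X) = X - 21 = -21 + X)
1/((48688 - j(-207)) + d(-156)) = 1/((48688 - (-21 - 207)) - 1*(-156)²) = 1/((48688 - 1*(-228)) - 1*24336) = 1/((48688 + 228) - 24336) = 1/(48916 - 24336) = 1/24580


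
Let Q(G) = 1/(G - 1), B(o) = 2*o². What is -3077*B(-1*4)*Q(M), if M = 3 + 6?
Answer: -12308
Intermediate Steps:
M = 9
Q(G) = 1/(-1 + G)
-3077*B(-1*4)*Q(M) = -3077*2*(-1*4)²/(-1 + 9) = -3077*2*(-4)²/8 = -3077*2*16/8 = -98464/8 = -3077*4 = -12308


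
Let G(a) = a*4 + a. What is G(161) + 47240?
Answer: 48045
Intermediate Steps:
G(a) = 5*a (G(a) = 4*a + a = 5*a)
G(161) + 47240 = 5*161 + 47240 = 805 + 47240 = 48045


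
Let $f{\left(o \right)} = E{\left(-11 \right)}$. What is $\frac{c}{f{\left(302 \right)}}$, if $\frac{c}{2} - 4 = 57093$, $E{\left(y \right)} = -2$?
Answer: $-57097$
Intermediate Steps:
$f{\left(o \right)} = -2$
$c = 114194$ ($c = 8 + 2 \cdot 57093 = 8 + 114186 = 114194$)
$\frac{c}{f{\left(302 \right)}} = \frac{114194}{-2} = 114194 \left(- \frac{1}{2}\right) = -57097$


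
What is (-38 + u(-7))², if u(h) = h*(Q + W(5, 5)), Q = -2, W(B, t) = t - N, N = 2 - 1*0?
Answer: 2025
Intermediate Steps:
N = 2 (N = 2 + 0 = 2)
W(B, t) = -2 + t (W(B, t) = t - 1*2 = t - 2 = -2 + t)
u(h) = h (u(h) = h*(-2 + (-2 + 5)) = h*(-2 + 3) = h*1 = h)
(-38 + u(-7))² = (-38 - 7)² = (-45)² = 2025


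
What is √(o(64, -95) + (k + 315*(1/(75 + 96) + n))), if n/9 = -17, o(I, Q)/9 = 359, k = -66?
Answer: I*√16255165/19 ≈ 212.2*I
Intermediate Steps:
o(I, Q) = 3231 (o(I, Q) = 9*359 = 3231)
n = -153 (n = 9*(-17) = -153)
√(o(64, -95) + (k + 315*(1/(75 + 96) + n))) = √(3231 + (-66 + 315*(1/(75 + 96) - 153))) = √(3231 + (-66 + 315*(1/171 - 153))) = √(3231 + (-66 + 315*(-26162/171))) = √(3231 + (-66 - 915670/19)) = √(3231 - 916924/19) = √(-855535/19) = I*√16255165/19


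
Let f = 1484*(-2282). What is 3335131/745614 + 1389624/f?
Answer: 1282282250099/315626607954 ≈ 4.0627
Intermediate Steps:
f = -3386488
3335131/745614 + 1389624/f = 3335131/745614 + 1389624/(-3386488) = 3335131*(1/745614) + 1389624*(-1/3386488) = 3335131/745614 - 173703/423311 = 1282282250099/315626607954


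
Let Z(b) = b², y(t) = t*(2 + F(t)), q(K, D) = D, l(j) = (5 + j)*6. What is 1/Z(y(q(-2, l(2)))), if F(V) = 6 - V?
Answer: 1/2039184 ≈ 4.9039e-7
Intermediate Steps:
l(j) = 30 + 6*j
y(t) = t*(8 - t) (y(t) = t*(2 + (6 - t)) = t*(8 - t))
1/Z(y(q(-2, l(2)))) = 1/(((30 + 6*2)*(8 - (30 + 6*2)))²) = 1/(((30 + 12)*(8 - (30 + 12)))²) = 1/((42*(8 - 1*42))²) = 1/((42*(8 - 42))²) = 1/((42*(-34))²) = 1/((-1428)²) = 1/2039184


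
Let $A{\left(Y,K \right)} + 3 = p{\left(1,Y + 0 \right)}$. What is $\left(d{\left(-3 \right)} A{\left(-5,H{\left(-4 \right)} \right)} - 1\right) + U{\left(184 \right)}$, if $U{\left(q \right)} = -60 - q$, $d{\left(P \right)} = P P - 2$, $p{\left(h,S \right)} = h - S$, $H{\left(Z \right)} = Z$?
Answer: $-224$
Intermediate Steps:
$d{\left(P \right)} = -2 + P^{2}$ ($d{\left(P \right)} = P^{2} - 2 = -2 + P^{2}$)
$A{\left(Y,K \right)} = -2 - Y$ ($A{\left(Y,K \right)} = -3 - \left(-1 + Y\right) = -2 - Y$)
$\left(d{\left(-3 \right)} A{\left(-5,H{\left(-4 \right)} \right)} - 1\right) + U{\left(184 \right)} = \left(\left(-2 + \left(-3\right)^{2}\right) \left(-2 - -5\right) - 1\right) - 244 = \left(\left(-2 + 9\right) \left(-2 + 5\right) - 1\right) - 244 = \left(7 \cdot 3 - 1\right) - 244 = \left(21 - 1\right) - 244 = 20 - 244 = -224$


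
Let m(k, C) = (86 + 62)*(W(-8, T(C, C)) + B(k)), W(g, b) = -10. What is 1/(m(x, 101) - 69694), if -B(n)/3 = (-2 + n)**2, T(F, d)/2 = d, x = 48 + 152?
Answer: -1/17477750 ≈ -5.7216e-8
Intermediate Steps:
x = 200
T(F, d) = 2*d
B(n) = -3*(-2 + n)**2
m(k, C) = -1480 - 444*(-2 + k)**2 (m(k, C) = (86 + 62)*(-10 - 3*(-2 + k)**2) = 148*(-10 - 3*(-2 + k)**2) = -1480 - 444*(-2 + k)**2)
1/(m(x, 101) - 69694) = 1/((-3256 - 444*200**2 + 1776*200) - 69694) = 1/((-3256 - 444*40000 + 355200) - 69694) = 1/((-3256 - 17760000 + 355200) - 69694) = 1/(-17408056 - 69694) = 1/(-17477750) = -1/17477750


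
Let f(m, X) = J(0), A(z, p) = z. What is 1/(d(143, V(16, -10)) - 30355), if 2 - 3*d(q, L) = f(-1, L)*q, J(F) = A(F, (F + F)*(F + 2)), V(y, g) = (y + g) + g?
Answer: -3/91063 ≈ -3.2944e-5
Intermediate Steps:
V(y, g) = y + 2*g (V(y, g) = (g + y) + g = y + 2*g)
J(F) = F
f(m, X) = 0
d(q, L) = ⅔ (d(q, L) = ⅔ - 0*q = ⅔ - ⅓*0 = ⅔ + 0 = ⅔)
1/(d(143, V(16, -10)) - 30355) = 1/(⅔ - 30355) = 1/(-91063/3) = -3/91063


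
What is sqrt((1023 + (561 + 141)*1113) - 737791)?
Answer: sqrt(44558) ≈ 211.09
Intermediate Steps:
sqrt((1023 + (561 + 141)*1113) - 737791) = sqrt((1023 + 702*1113) - 737791) = sqrt((1023 + 781326) - 737791) = sqrt(782349 - 737791) = sqrt(44558)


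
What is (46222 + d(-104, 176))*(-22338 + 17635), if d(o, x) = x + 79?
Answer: -218581331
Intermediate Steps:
d(o, x) = 79 + x
(46222 + d(-104, 176))*(-22338 + 17635) = (46222 + (79 + 176))*(-22338 + 17635) = (46222 + 255)*(-4703) = 46477*(-4703) = -218581331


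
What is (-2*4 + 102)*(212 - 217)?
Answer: -470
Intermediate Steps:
(-2*4 + 102)*(212 - 217) = (-8 + 102)*(-5) = 94*(-5) = -470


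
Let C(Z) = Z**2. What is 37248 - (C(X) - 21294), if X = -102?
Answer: 48138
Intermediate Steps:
37248 - (C(X) - 21294) = 37248 - ((-102)**2 - 21294) = 37248 - (10404 - 21294) = 37248 - 1*(-10890) = 37248 + 10890 = 48138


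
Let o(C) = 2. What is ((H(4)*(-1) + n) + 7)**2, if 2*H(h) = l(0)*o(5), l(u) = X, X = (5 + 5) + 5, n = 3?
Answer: 25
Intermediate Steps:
X = 15 (X = 10 + 5 = 15)
l(u) = 15
H(h) = 15 (H(h) = (15*2)/2 = (1/2)*30 = 15)
((H(4)*(-1) + n) + 7)**2 = ((15*(-1) + 3) + 7)**2 = ((-15 + 3) + 7)**2 = (-12 + 7)**2 = (-5)**2 = 25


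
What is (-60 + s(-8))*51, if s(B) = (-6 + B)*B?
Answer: 2652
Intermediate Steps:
s(B) = B*(-6 + B)
(-60 + s(-8))*51 = (-60 - 8*(-6 - 8))*51 = (-60 - 8*(-14))*51 = (-60 + 112)*51 = 52*51 = 2652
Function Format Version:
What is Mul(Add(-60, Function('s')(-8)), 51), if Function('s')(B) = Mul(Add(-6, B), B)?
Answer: 2652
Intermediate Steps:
Function('s')(B) = Mul(B, Add(-6, B))
Mul(Add(-60, Function('s')(-8)), 51) = Mul(Add(-60, Mul(-8, Add(-6, -8))), 51) = Mul(Add(-60, Mul(-8, -14)), 51) = Mul(Add(-60, 112), 51) = Mul(52, 51) = 2652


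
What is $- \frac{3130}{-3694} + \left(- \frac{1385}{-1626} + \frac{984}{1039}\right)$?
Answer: $\frac{8256964063}{3120347658} \approx 2.6462$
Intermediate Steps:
$- \frac{3130}{-3694} + \left(- \frac{1385}{-1626} + \frac{984}{1039}\right) = \left(-3130\right) \left(- \frac{1}{3694}\right) + \left(\left(-1385\right) \left(- \frac{1}{1626}\right) + 984 \cdot \frac{1}{1039}\right) = \frac{1565}{1847} + \left(\frac{1385}{1626} + \frac{984}{1039}\right) = \frac{1565}{1847} + \frac{3038999}{1689414} = \frac{8256964063}{3120347658}$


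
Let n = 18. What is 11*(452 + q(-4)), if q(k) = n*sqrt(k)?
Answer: 4972 + 396*I ≈ 4972.0 + 396.0*I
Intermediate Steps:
q(k) = 18*sqrt(k)
11*(452 + q(-4)) = 11*(452 + 18*sqrt(-4)) = 11*(452 + 18*(2*I)) = 11*(452 + 36*I) = 4972 + 396*I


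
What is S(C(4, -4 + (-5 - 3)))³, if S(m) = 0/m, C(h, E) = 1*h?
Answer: 0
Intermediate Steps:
C(h, E) = h
S(m) = 0
S(C(4, -4 + (-5 - 3)))³ = 0³ = 0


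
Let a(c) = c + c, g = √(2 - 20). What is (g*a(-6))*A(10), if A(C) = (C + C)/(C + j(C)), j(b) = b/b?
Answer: -720*I*√2/11 ≈ -92.567*I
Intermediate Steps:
j(b) = 1
A(C) = 2*C/(1 + C) (A(C) = (C + C)/(C + 1) = (2*C)/(1 + C) = 2*C/(1 + C))
g = 3*I*√2 (g = √(-18) = 3*I*√2 ≈ 4.2426*I)
a(c) = 2*c
(g*a(-6))*A(10) = ((3*I*√2)*(2*(-6)))*(2*10/(1 + 10)) = ((3*I*√2)*(-12))*(2*10/11) = (-36*I*√2)*(2*10*(1/11)) = -36*I*√2*(20/11) = -720*I*√2/11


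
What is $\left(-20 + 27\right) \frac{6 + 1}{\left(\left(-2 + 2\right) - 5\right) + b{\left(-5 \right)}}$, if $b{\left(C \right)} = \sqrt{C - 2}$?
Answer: $- \frac{245}{32} - \frac{49 i \sqrt{7}}{32} \approx -7.6563 - 4.0513 i$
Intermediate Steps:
$b{\left(C \right)} = \sqrt{-2 + C}$
$\left(-20 + 27\right) \frac{6 + 1}{\left(\left(-2 + 2\right) - 5\right) + b{\left(-5 \right)}} = \left(-20 + 27\right) \frac{6 + 1}{\left(\left(-2 + 2\right) - 5\right) + \sqrt{-2 - 5}} = 7 \frac{7}{\left(0 - 5\right) + \sqrt{-7}} = 7 \frac{7}{-5 + i \sqrt{7}} = \frac{49}{-5 + i \sqrt{7}}$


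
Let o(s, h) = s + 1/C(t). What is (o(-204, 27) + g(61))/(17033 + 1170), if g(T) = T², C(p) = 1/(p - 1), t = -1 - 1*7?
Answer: 3508/18203 ≈ 0.19272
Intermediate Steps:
t = -8 (t = -1 - 7 = -8)
C(p) = 1/(-1 + p)
o(s, h) = -9 + s (o(s, h) = s + 1/(1/(-1 - 8)) = s + 1/(1/(-9)) = s + 1/(-⅑) = s - 9 = -9 + s)
(o(-204, 27) + g(61))/(17033 + 1170) = ((-9 - 204) + 61²)/(17033 + 1170) = (-213 + 3721)/18203 = 3508*(1/18203) = 3508/18203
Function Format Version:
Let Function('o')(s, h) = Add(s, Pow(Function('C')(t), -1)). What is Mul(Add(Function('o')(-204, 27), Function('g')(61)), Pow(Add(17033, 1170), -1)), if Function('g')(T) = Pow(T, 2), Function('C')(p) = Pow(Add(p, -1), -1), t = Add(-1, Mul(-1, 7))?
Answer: Rational(3508, 18203) ≈ 0.19272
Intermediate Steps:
t = -8 (t = Add(-1, -7) = -8)
Function('C')(p) = Pow(Add(-1, p), -1)
Function('o')(s, h) = Add(-9, s) (Function('o')(s, h) = Add(s, Pow(Pow(Add(-1, -8), -1), -1)) = Add(s, Pow(Pow(-9, -1), -1)) = Add(s, Pow(Rational(-1, 9), -1)) = Add(s, -9) = Add(-9, s))
Mul(Add(Function('o')(-204, 27), Function('g')(61)), Pow(Add(17033, 1170), -1)) = Mul(Add(Add(-9, -204), Pow(61, 2)), Pow(Add(17033, 1170), -1)) = Mul(Add(-213, 3721), Pow(18203, -1)) = Mul(3508, Rational(1, 18203)) = Rational(3508, 18203)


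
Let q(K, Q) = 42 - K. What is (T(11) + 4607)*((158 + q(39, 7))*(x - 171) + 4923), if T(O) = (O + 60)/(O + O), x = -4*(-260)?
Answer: 7344792800/11 ≈ 6.6771e+8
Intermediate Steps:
x = 1040
T(O) = (60 + O)/(2*O) (T(O) = (60 + O)/((2*O)) = (60 + O)*(1/(2*O)) = (60 + O)/(2*O))
(T(11) + 4607)*((158 + q(39, 7))*(x - 171) + 4923) = ((1/2)*(60 + 11)/11 + 4607)*((158 + (42 - 1*39))*(1040 - 171) + 4923) = ((1/2)*(1/11)*71 + 4607)*((158 + (42 - 39))*869 + 4923) = (71/22 + 4607)*((158 + 3)*869 + 4923) = 101425*(161*869 + 4923)/22 = 101425*(139909 + 4923)/22 = (101425/22)*144832 = 7344792800/11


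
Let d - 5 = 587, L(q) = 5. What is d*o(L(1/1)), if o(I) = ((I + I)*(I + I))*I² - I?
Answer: 1477040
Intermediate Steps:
d = 592 (d = 5 + 587 = 592)
o(I) = -I + 4*I⁴ (o(I) = ((2*I)*(2*I))*I² - I = (4*I²)*I² - I = 4*I⁴ - I = -I + 4*I⁴)
d*o(L(1/1)) = 592*(-1*5 + 4*5⁴) = 592*(-5 + 4*625) = 592*(-5 + 2500) = 592*2495 = 1477040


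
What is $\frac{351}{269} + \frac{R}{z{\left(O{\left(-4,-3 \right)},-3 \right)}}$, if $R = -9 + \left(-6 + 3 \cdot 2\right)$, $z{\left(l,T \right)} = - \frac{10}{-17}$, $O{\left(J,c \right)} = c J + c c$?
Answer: $- \frac{37647}{2690} \approx -13.995$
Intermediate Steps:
$O{\left(J,c \right)} = c^{2} + J c$ ($O{\left(J,c \right)} = J c + c^{2} = c^{2} + J c$)
$z{\left(l,T \right)} = \frac{10}{17}$ ($z{\left(l,T \right)} = \left(-10\right) \left(- \frac{1}{17}\right) = \frac{10}{17}$)
$R = -9$ ($R = -9 + \left(-6 + 6\right) = -9 + 0 = -9$)
$\frac{351}{269} + \frac{R}{z{\left(O{\left(-4,-3 \right)},-3 \right)}} = \frac{351}{269} - \frac{9}{\frac{10}{17}} = 351 \cdot \frac{1}{269} - \frac{153}{10} = \frac{351}{269} - \frac{153}{10} = - \frac{37647}{2690}$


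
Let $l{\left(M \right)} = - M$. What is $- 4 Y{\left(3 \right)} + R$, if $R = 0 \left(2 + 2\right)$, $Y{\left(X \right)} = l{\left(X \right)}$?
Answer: $12$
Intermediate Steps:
$Y{\left(X \right)} = - X$
$R = 0$ ($R = 0 \cdot 4 = 0$)
$- 4 Y{\left(3 \right)} + R = - 4 \left(\left(-1\right) 3\right) + 0 = \left(-4\right) \left(-3\right) + 0 = 12 + 0 = 12$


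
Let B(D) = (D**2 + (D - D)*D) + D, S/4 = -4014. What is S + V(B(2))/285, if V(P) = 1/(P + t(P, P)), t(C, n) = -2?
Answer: -18303839/1140 ≈ -16056.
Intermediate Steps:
S = -16056 (S = 4*(-4014) = -16056)
B(D) = D + D**2 (B(D) = (D**2 + 0*D) + D = (D**2 + 0) + D = D**2 + D = D + D**2)
V(P) = 1/(-2 + P) (V(P) = 1/(P - 2) = 1/(-2 + P))
S + V(B(2))/285 = -16056 + 1/(-2 + 2*(1 + 2)*285) = -16056 + (1/285)/(-2 + 2*3) = -16056 + (1/285)/(-2 + 6) = -16056 + (1/285)/4 = -16056 + (1/4)*(1/285) = -16056 + 1/1140 = -18303839/1140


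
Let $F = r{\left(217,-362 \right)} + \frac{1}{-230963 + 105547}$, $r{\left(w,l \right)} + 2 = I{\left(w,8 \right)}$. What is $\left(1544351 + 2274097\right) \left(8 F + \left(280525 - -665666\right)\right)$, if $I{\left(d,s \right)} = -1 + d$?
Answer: $\frac{56743188613287840}{15677} \approx 3.6195 \cdot 10^{12}$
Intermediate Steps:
$r{\left(w,l \right)} = -3 + w$ ($r{\left(w,l \right)} = -2 + \left(-1 + w\right) = -3 + w$)
$F = \frac{26839023}{125416}$ ($F = \left(-3 + 217\right) + \frac{1}{-230963 + 105547} = 214 + \frac{1}{-125416} = 214 - \frac{1}{125416} = \frac{26839023}{125416} \approx 214.0$)
$\left(1544351 + 2274097\right) \left(8 F + \left(280525 - -665666\right)\right) = \left(1544351 + 2274097\right) \left(8 \cdot \frac{26839023}{125416} + \left(280525 - -665666\right)\right) = 3818448 \left(\frac{26839023}{15677} + \left(280525 + 665666\right)\right) = 3818448 \left(\frac{26839023}{15677} + 946191\right) = 3818448 \cdot \frac{14860275330}{15677} = \frac{56743188613287840}{15677}$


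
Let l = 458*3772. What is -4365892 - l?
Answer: -6093468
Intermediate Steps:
l = 1727576
-4365892 - l = -4365892 - 1*1727576 = -4365892 - 1727576 = -6093468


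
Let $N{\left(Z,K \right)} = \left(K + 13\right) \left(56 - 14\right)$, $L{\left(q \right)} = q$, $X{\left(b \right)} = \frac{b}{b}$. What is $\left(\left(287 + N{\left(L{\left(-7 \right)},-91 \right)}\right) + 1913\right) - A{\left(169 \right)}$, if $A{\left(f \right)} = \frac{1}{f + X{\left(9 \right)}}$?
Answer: $- \frac{182921}{170} \approx -1076.0$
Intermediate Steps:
$X{\left(b \right)} = 1$
$N{\left(Z,K \right)} = 546 + 42 K$ ($N{\left(Z,K \right)} = \left(13 + K\right) 42 = 546 + 42 K$)
$A{\left(f \right)} = \frac{1}{1 + f}$ ($A{\left(f \right)} = \frac{1}{f + 1} = \frac{1}{1 + f}$)
$\left(\left(287 + N{\left(L{\left(-7 \right)},-91 \right)}\right) + 1913\right) - A{\left(169 \right)} = \left(\left(287 + \left(546 + 42 \left(-91\right)\right)\right) + 1913\right) - \frac{1}{1 + 169} = \left(\left(287 + \left(546 - 3822\right)\right) + 1913\right) - \frac{1}{170} = \left(\left(287 - 3276\right) + 1913\right) - \frac{1}{170} = \left(-2989 + 1913\right) - \frac{1}{170} = -1076 - \frac{1}{170} = - \frac{182921}{170}$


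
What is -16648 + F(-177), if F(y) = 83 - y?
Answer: -16388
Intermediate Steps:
-16648 + F(-177) = -16648 + (83 - 1*(-177)) = -16648 + (83 + 177) = -16648 + 260 = -16388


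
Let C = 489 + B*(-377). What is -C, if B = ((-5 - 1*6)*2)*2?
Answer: -17077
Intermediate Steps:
B = -44 (B = ((-5 - 6)*2)*2 = -11*2*2 = -22*2 = -44)
C = 17077 (C = 489 - 44*(-377) = 489 + 16588 = 17077)
-C = -1*17077 = -17077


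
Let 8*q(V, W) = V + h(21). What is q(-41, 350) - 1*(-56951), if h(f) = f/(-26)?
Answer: 11844721/208 ≈ 56946.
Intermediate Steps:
h(f) = -f/26 (h(f) = f*(-1/26) = -f/26)
q(V, W) = -21/208 + V/8 (q(V, W) = (V - 1/26*21)/8 = (V - 21/26)/8 = (-21/26 + V)/8 = -21/208 + V/8)
q(-41, 350) - 1*(-56951) = (-21/208 + (1/8)*(-41)) - 1*(-56951) = (-21/208 - 41/8) + 56951 = -1087/208 + 56951 = 11844721/208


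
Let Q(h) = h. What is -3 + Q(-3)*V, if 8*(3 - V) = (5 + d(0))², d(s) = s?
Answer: -21/8 ≈ -2.6250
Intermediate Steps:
V = -⅛ (V = 3 - (5 + 0)²/8 = 3 - ⅛*5² = 3 - ⅛*25 = 3 - 25/8 = -⅛ ≈ -0.12500)
-3 + Q(-3)*V = -3 - 3*(-⅛) = -3 + 3/8 = -21/8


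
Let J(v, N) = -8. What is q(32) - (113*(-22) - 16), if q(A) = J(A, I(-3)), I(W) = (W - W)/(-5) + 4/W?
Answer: 2494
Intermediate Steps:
I(W) = 4/W (I(W) = 0*(-⅕) + 4/W = 0 + 4/W = 4/W)
q(A) = -8
q(32) - (113*(-22) - 16) = -8 - (113*(-22) - 16) = -8 - (-2486 - 16) = -8 - 1*(-2502) = -8 + 2502 = 2494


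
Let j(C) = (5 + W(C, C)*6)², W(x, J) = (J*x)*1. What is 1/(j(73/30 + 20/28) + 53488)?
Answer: 54022500/3113919696241 ≈ 1.7349e-5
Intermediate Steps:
W(x, J) = J*x
j(C) = (5 + 6*C²)² (j(C) = (5 + (C*C)*6)² = (5 + C²*6)² = (5 + 6*C²)²)
1/(j(73/30 + 20/28) + 53488) = 1/((5 + 6*(73/30 + 20/28)²)² + 53488) = 1/((5 + 6*(73*(1/30) + 20*(1/28))²)² + 53488) = 1/((5 + 6*(73/30 + 5/7)²)² + 53488) = 1/((5 + 6*(661/210)²)² + 53488) = 1/((5 + 6*(436921/44100))² + 53488) = 1/((5 + 436921/7350)² + 53488) = 1/((473671/7350)² + 53488) = 1/(224364216241/54022500 + 53488) = 1/(3113919696241/54022500) = 54022500/3113919696241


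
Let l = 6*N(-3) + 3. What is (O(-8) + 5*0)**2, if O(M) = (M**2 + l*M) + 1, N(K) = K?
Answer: 34225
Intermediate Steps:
l = -15 (l = 6*(-3) + 3 = -18 + 3 = -15)
O(M) = 1 + M**2 - 15*M (O(M) = (M**2 - 15*M) + 1 = 1 + M**2 - 15*M)
(O(-8) + 5*0)**2 = ((1 + (-8)**2 - 15*(-8)) + 5*0)**2 = ((1 + 64 + 120) + 0)**2 = (185 + 0)**2 = 185**2 = 34225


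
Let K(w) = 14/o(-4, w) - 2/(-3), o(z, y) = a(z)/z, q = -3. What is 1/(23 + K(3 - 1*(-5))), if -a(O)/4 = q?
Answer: 1/19 ≈ 0.052632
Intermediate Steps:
a(O) = 12 (a(O) = -4*(-3) = 12)
o(z, y) = 12/z
K(w) = -4 (K(w) = 14/((12/(-4))) - 2/(-3) = 14/((12*(-¼))) - 2*(-⅓) = 14/(-3) + ⅔ = 14*(-⅓) + ⅔ = -14/3 + ⅔ = -4)
1/(23 + K(3 - 1*(-5))) = 1/(23 - 4) = 1/19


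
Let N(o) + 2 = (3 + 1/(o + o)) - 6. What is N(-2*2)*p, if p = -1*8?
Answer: 41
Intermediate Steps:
p = -8
N(o) = -5 + 1/(2*o) (N(o) = -2 + ((3 + 1/(o + o)) - 6) = -2 + ((3 + 1/(2*o)) - 6) = -2 + (-3 + 1/(2*o)) = -5 + 1/(2*o))
N(-2*2)*p = (-5 + 1/(2*((-2*2))))*(-8) = (-5 + (1/2)/(-4))*(-8) = (-5 + (1/2)*(-1/4))*(-8) = (-5 - 1/8)*(-8) = -41/8*(-8) = 41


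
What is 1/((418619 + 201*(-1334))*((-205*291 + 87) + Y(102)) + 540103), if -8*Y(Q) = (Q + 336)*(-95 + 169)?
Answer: -2/19146480709 ≈ -1.0446e-10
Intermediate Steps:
Y(Q) = -3108 - 37*Q/4 (Y(Q) = -(Q + 336)*(-95 + 169)/8 = -(336 + Q)*74/8 = -(24864 + 74*Q)/8 = -3108 - 37*Q/4)
1/((418619 + 201*(-1334))*((-205*291 + 87) + Y(102)) + 540103) = 1/((418619 + 201*(-1334))*((-205*291 + 87) + (-3108 - 37/4*102)) + 540103) = 1/((418619 - 268134)*((-59655 + 87) + (-3108 - 1887/2)) + 540103) = 1/(150485*(-59568 - 8103/2) + 540103) = 1/(150485*(-127239/2) + 540103) = 1/(-19147560915/2 + 540103) = 1/(-19146480709/2) = -2/19146480709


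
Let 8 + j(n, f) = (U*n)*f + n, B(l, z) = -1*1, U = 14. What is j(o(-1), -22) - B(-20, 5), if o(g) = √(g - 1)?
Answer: -7 - 307*I*√2 ≈ -7.0 - 434.16*I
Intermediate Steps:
B(l, z) = -1
o(g) = √(-1 + g)
j(n, f) = -8 + n + 14*f*n (j(n, f) = -8 + ((14*n)*f + n) = -8 + (14*f*n + n) = -8 + (n + 14*f*n) = -8 + n + 14*f*n)
j(o(-1), -22) - B(-20, 5) = (-8 + √(-1 - 1) + 14*(-22)*√(-1 - 1)) - 1*(-1) = (-8 + √(-2) + 14*(-22)*√(-2)) + 1 = (-8 + I*√2 + 14*(-22)*(I*√2)) + 1 = (-8 + I*√2 - 308*I*√2) + 1 = (-8 - 307*I*√2) + 1 = -7 - 307*I*√2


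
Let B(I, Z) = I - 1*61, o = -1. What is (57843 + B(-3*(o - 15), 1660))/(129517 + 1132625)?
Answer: 28915/631071 ≈ 0.045819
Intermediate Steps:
B(I, Z) = -61 + I (B(I, Z) = I - 61 = -61 + I)
(57843 + B(-3*(o - 15), 1660))/(129517 + 1132625) = (57843 + (-61 - 3*(-1 - 15)))/(129517 + 1132625) = (57843 + (-61 - 3*(-16)))/1262142 = (57843 + (-61 + 48))*(1/1262142) = (57843 - 13)*(1/1262142) = 57830*(1/1262142) = 28915/631071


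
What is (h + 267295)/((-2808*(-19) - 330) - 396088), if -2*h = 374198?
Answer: -40098/171533 ≈ -0.23376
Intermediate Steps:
h = -187099 (h = -½*374198 = -187099)
(h + 267295)/((-2808*(-19) - 330) - 396088) = (-187099 + 267295)/((-2808*(-19) - 330) - 396088) = 80196/((-312*(-171) - 330) - 396088) = 80196/((53352 - 330) - 396088) = 80196/(53022 - 396088) = 80196/(-343066) = 80196*(-1/343066) = -40098/171533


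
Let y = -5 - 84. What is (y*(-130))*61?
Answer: 705770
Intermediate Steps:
y = -89
(y*(-130))*61 = -89*(-130)*61 = 11570*61 = 705770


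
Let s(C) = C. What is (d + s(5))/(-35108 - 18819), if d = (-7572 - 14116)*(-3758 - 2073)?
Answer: -126462733/53927 ≈ -2345.1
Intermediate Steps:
d = 126462728 (d = -21688*(-5831) = 126462728)
(d + s(5))/(-35108 - 18819) = (126462728 + 5)/(-35108 - 18819) = 126462733/(-53927) = 126462733*(-1/53927) = -126462733/53927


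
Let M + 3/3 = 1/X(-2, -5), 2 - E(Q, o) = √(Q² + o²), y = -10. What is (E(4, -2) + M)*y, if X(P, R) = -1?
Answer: 20*√5 ≈ 44.721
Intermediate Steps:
E(Q, o) = 2 - √(Q² + o²)
M = -2 (M = -1 + 1/(-1) = -1 - 1 = -2)
(E(4, -2) + M)*y = ((2 - √(4² + (-2)²)) - 2)*(-10) = ((2 - √(16 + 4)) - 2)*(-10) = ((2 - √20) - 2)*(-10) = ((2 - 2*√5) - 2)*(-10) = -2*√5*(-10) = 20*√5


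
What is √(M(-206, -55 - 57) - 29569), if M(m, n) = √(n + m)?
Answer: √(-29569 + I*√318) ≈ 0.0518 + 171.96*I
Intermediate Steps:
M(m, n) = √(m + n)
√(M(-206, -55 - 57) - 29569) = √(√(-206 + (-55 - 57)) - 29569) = √(√(-206 - 112) - 29569) = √(√(-318) - 29569) = √(I*√318 - 29569) = √(-29569 + I*√318)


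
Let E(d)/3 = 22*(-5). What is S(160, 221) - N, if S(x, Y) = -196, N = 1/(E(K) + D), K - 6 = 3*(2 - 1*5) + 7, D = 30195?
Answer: -5853541/29865 ≈ -196.00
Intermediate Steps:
K = 4 (K = 6 + (3*(2 - 1*5) + 7) = 6 + (3*(2 - 5) + 7) = 6 + (3*(-3) + 7) = 6 + (-9 + 7) = 6 - 2 = 4)
E(d) = -330 (E(d) = 3*(22*(-5)) = 3*(-110) = -330)
N = 1/29865 (N = 1/(-330 + 30195) = 1/29865 ≈ 3.3484e-5)
S(160, 221) - N = -196 - 1*1/29865 = -196 - 1/29865 = -5853541/29865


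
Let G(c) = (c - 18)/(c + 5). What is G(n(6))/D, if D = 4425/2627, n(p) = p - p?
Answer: -15762/7375 ≈ -2.1372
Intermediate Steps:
n(p) = 0
G(c) = (-18 + c)/(5 + c)
D = 4425/2627 (D = 4425*(1/2627) = 4425/2627 ≈ 1.6844)
G(n(6))/D = ((-18 + 0)/(5 + 0))/(4425/2627) = (-18/5)*(2627/4425) = ((⅕)*(-18))*(2627/4425) = -18/5*2627/4425 = -15762/7375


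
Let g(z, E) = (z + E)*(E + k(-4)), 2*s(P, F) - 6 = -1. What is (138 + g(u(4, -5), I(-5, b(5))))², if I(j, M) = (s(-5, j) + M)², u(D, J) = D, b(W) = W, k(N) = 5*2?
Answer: 4365641329/256 ≈ 1.7053e+7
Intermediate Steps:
k(N) = 10
s(P, F) = 5/2 (s(P, F) = 3 + (½)*(-1) = 3 - ½ = 5/2)
I(j, M) = (5/2 + M)²
g(z, E) = (10 + E)*(E + z) (g(z, E) = (z + E)*(E + 10) = (E + z)*(10 + E) = (10 + E)*(E + z))
(138 + g(u(4, -5), I(-5, b(5))))² = (138 + (((5 + 2*5)²/4)² + 10*((5 + 2*5)²/4) + 10*4 + ((5 + 2*5)²/4)*4))² = (138 + (((5 + 10)²/4)² + 10*((5 + 10)²/4) + 40 + ((5 + 10)²/4)*4))² = (138 + (((¼)*15²)² + 10*((¼)*15²) + 40 + ((¼)*15²)*4))² = (138 + (((¼)*225)² + 10*((¼)*225) + 40 + ((¼)*225)*4))² = (138 + ((225/4)² + 10*(225/4) + 40 + (225/4)*4))² = (138 + (50625/16 + 1125/2 + 40 + 225))² = (138 + 63865/16)² = (66073/16)² = 4365641329/256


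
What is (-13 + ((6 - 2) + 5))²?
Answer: 16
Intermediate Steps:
(-13 + ((6 - 2) + 5))² = (-13 + (4 + 5))² = (-13 + 9)² = (-4)² = 16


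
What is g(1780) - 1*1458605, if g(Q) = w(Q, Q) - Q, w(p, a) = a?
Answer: -1458605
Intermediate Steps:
g(Q) = 0 (g(Q) = Q - Q = 0)
g(1780) - 1*1458605 = 0 - 1*1458605 = 0 - 1458605 = -1458605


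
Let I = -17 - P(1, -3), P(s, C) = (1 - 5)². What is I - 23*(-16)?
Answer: 335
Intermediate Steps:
P(s, C) = 16 (P(s, C) = (-4)² = 16)
I = -33 (I = -17 - 1*16 = -17 - 16 = -33)
I - 23*(-16) = -33 - 23*(-16) = -33 + 368 = 335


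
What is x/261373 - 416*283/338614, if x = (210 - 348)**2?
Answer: -12161177764/44252278511 ≈ -0.27481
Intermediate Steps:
x = 19044 (x = (-138)**2 = 19044)
x/261373 - 416*283/338614 = 19044/261373 - 416*283/338614 = 19044*(1/261373) - 117728*1/338614 = 19044/261373 - 58864/169307 = -12161177764/44252278511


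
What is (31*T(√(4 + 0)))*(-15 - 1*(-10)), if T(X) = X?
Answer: -310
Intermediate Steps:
(31*T(√(4 + 0)))*(-15 - 1*(-10)) = (31*√(4 + 0))*(-15 - 1*(-10)) = (31*√4)*(-15 + 10) = (31*2)*(-5) = 62*(-5) = -310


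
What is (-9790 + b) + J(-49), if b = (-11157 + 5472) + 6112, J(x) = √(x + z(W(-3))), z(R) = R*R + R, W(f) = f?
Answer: -9363 + I*√43 ≈ -9363.0 + 6.5574*I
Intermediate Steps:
z(R) = R + R² (z(R) = R² + R = R + R²)
J(x) = √(6 + x) (J(x) = √(x - 3*(1 - 3)) = √(x - 3*(-2)) = √(x + 6) = √(6 + x))
b = 427 (b = -5685 + 6112 = 427)
(-9790 + b) + J(-49) = (-9790 + 427) + √(6 - 49) = -9363 + √(-43) = -9363 + I*√43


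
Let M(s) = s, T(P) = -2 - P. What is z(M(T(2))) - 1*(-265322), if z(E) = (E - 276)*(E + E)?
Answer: 267562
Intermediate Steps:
z(E) = 2*E*(-276 + E) (z(E) = (-276 + E)*(2*E) = 2*E*(-276 + E))
z(M(T(2))) - 1*(-265322) = 2*(-2 - 1*2)*(-276 + (-2 - 1*2)) - 1*(-265322) = 2*(-2 - 2)*(-276 + (-2 - 2)) + 265322 = 2*(-4)*(-276 - 4) + 265322 = 2*(-4)*(-280) + 265322 = 2240 + 265322 = 267562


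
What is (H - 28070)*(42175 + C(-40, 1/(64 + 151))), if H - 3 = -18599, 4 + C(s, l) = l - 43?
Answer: -422678274986/215 ≈ -1.9659e+9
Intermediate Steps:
C(s, l) = -47 + l (C(s, l) = -4 + (l - 43) = -4 + (-43 + l) = -47 + l)
H = -18596 (H = 3 - 18599 = -18596)
(H - 28070)*(42175 + C(-40, 1/(64 + 151))) = (-18596 - 28070)*(42175 + (-47 + 1/(64 + 151))) = -46666*(42175 + (-47 + 1/215)) = -46666*(42175 - 10104/215) = -46666*9057521/215 = -422678274986/215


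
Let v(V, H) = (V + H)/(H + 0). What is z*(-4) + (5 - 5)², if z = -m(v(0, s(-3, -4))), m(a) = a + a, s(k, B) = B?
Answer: 8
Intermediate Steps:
v(V, H) = (H + V)/H
m(a) = 2*a
z = -2 (z = -2*(-4 + 0)/(-4) = -2*(-¼*(-4)) = -2 ≈ -2.0000)
z*(-4) + (5 - 5)² = -2*(-4) + (5 - 5)² = 8 + 0² = 8 + 0 = 8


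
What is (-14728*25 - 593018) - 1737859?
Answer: -2699077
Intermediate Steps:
(-14728*25 - 593018) - 1737859 = (-368200 - 593018) - 1737859 = -961218 - 1737859 = -2699077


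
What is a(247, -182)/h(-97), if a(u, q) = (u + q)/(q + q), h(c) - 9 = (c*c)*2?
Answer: -5/527156 ≈ -9.4849e-6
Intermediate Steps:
h(c) = 9 + 2*c² (h(c) = 9 + (c*c)*2 = 9 + c²*2 = 9 + 2*c²)
a(u, q) = (q + u)/(2*q) (a(u, q) = (q + u)/((2*q)) = (q + u)*(1/(2*q)) = (q + u)/(2*q))
a(247, -182)/h(-97) = ((½)*(-182 + 247)/(-182))/(9 + 2*(-97)²) = ((½)*(-1/182)*65)/(9 + 2*9409) = -5/(28*(9 + 18818)) = -5/28/18827 = -5/28*1/18827 = -5/527156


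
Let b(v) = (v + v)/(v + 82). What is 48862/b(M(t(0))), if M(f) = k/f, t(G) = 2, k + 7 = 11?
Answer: 1026102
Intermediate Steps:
k = 4 (k = -7 + 11 = 4)
M(f) = 4/f
b(v) = 2*v/(82 + v) (b(v) = (2*v)/(82 + v) = 2*v/(82 + v))
48862/b(M(t(0))) = 48862/((2*(4/2)/(82 + 4/2))) = 48862/((2*(4*(1/2))/(82 + 4*(1/2)))) = 48862/((2*2/(82 + 2))) = 48862/((2*2/84)) = 48862/((2*2*(1/84))) = 48862/(1/21) = 48862*21 = 1026102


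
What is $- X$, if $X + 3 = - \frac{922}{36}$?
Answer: $\frac{515}{18} \approx 28.611$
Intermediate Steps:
$X = - \frac{515}{18}$ ($X = -3 - \frac{922}{36} = -3 - \frac{461}{18} = - \frac{515}{18} \approx -28.611$)
$- X = \left(-1\right) \left(- \frac{515}{18}\right) = \frac{515}{18}$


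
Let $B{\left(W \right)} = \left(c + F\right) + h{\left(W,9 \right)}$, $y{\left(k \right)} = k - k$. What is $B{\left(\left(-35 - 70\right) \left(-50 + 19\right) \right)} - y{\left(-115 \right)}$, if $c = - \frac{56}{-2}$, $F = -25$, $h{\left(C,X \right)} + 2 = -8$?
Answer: $-7$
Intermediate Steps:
$h{\left(C,X \right)} = -10$ ($h{\left(C,X \right)} = -2 - 8 = -10$)
$c = 28$ ($c = \left(-56\right) \left(- \frac{1}{2}\right) = 28$)
$y{\left(k \right)} = 0$
$B{\left(W \right)} = -7$ ($B{\left(W \right)} = \left(28 - 25\right) - 10 = 3 - 10 = -7$)
$B{\left(\left(-35 - 70\right) \left(-50 + 19\right) \right)} - y{\left(-115 \right)} = -7 - 0 = -7 + 0 = -7$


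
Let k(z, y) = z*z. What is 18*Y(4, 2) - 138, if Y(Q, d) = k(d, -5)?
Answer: -66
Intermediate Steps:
k(z, y) = z²
Y(Q, d) = d²
18*Y(4, 2) - 138 = 18*2² - 138 = 18*4 - 138 = 72 - 138 = -66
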